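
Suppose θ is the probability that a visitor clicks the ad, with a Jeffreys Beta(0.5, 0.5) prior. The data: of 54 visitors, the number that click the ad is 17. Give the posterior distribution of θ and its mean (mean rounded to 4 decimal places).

Observing 17 successes and 37 failures updates Beta(0.5, 0.5) by adding the success and failure counts to the two shape parameters: α = 0.5+17 = 17.5, β = 0.5+37 = 37.5.
Posterior mean = α/(α+β) = 17.5/55 = 0.3182.

Posterior: Beta(17.5, 37.5); mean ≈ 0.3182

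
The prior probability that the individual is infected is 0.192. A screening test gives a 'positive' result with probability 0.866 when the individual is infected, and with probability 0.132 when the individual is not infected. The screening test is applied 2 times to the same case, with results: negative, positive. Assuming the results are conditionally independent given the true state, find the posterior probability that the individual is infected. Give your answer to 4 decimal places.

Posterior P(H) ≈ 0.1940

With H the event that the individual is infected, the joint likelihood of the observed sequence is P(data|H) = 0.134·0.866 = 0.11604 and P(data|¬H) = 0.868·0.132 = 0.11458.
Bayes: P(H|data) = 0.192·0.11604 / (0.192·0.11604 + 0.808·0.11458) = 0.022280/0.11486 = 0.1940.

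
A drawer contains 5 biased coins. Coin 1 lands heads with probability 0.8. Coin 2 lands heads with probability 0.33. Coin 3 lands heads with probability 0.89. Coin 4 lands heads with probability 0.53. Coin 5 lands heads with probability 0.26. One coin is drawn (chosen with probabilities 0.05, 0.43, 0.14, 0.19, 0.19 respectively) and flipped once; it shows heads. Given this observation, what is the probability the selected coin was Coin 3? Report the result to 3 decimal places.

Tabulate prior·likelihood by source: [1] prior 0.05, lik 0.8, product 0.04000; [2] prior 0.43, lik 0.33, product 0.1419; [3] prior 0.14, lik 0.89, product 0.1246; [4] prior 0.19, lik 0.53, product 0.1007; [5] prior 0.19, lik 0.26, product 0.04940.
Normalizing constant = 0.45660; the posterior for Coin 3 is its product over the sum, 0.1246/0.45660 = 0.273.

Posterior probability ≈ 0.273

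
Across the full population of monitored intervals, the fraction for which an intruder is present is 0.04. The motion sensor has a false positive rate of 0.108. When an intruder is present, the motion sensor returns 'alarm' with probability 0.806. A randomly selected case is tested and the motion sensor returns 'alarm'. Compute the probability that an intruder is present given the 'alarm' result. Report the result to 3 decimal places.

P(H | E) ≈ 0.237

Let H be the event that an intruder is present. P(H) = 0.04, so P(¬H) = 0.96. With E the 'alarm' result, P(E|H) = 0.806 and P(E|¬H) = 0.108.
P(E) = 0.806·0.04 + 0.108·0.96 = 0.032240 + 0.10368 = 0.13592.
By Bayes' theorem, P(H|E) = 0.032240 / 0.13592 = 0.237.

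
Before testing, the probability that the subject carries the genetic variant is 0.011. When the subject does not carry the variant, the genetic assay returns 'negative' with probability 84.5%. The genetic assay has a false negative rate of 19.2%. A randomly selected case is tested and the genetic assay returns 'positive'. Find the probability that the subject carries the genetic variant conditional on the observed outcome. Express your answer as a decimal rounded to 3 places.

Let H be the event that the subject carries the genetic variant. P(H) = 0.011, so P(¬H) = 0.989. With E the 'positive' result, P(E|H) = 0.808 and P(E|¬H) = 0.155.
P(E) = 0.808·0.011 + 0.155·0.989 = 0.0088880 + 0.15329 = 0.16218.
By Bayes' theorem, P(H|E) = 0.0088880 / 0.16218 = 0.055.

P(H | E) ≈ 0.055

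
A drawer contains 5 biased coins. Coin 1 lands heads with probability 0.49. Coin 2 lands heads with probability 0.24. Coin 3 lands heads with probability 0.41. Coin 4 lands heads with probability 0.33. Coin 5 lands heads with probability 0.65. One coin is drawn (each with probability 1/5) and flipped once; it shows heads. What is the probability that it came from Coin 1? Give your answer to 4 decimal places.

Posterior probability ≈ 0.2311

P(heads|C1) = 0.49; P(heads|C2) = 0.24; P(heads|C3) = 0.41; P(heads|C4) = 0.33; P(heads|C5) = 0.65.
Prior × likelihood for each source: 0.2·0.49=0.09800, 0.2·0.24=0.04800, 0.2·0.41=0.08200, 0.2·0.33=0.06600, 0.2·0.65=0.1300. Summing gives P(heads) = 0.42400.
P(Coin 1 | heads) = 0.09800 / 0.42400 = 0.2311.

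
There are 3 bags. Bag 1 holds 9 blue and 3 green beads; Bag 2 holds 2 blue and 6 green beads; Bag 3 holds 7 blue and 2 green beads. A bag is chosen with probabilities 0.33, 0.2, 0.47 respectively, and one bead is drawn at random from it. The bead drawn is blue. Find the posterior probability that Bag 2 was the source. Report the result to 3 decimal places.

Posterior probability ≈ 0.075

Tabulate prior·likelihood by source: [1] prior 0.33, lik 0.75, product 0.2475; [2] prior 0.2, lik 0.25, product 0.05000; [3] prior 0.47, lik 0.7778, product 0.3656.
Normalizing constant = 0.66306; the posterior for Bag 2 is its product over the sum, 0.05000/0.66306 = 0.075.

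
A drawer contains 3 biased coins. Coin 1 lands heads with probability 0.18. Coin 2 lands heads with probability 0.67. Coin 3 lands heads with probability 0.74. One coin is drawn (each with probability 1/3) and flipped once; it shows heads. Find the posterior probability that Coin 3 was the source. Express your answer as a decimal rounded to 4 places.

P(heads|C1) = 0.18; P(heads|C2) = 0.67; P(heads|C3) = 0.74.
Prior × likelihood for each source: 0.333333·0.18=0.06000, 0.333333·0.67=0.2233, 0.333333·0.74=0.2467. Summing gives P(heads) = 0.53000.
P(Coin 3 | heads) = 0.2467 / 0.53000 = 0.4654.

Posterior probability ≈ 0.4654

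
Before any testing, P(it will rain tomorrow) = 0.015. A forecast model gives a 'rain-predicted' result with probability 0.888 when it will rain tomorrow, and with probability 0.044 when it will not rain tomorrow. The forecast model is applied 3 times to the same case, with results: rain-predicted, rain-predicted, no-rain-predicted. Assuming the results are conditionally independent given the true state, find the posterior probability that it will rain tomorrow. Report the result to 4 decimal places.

Let H be the event that it will rain tomorrow; start with P(H) = 0.015. P('rain-predicted'|H) = 0.888, P('rain-predicted'|¬H) = 0.044.
Update on result 1 ('rain-predicted'): P(H) ← 0.888·0.0150 / (0.888·0.0150 + 0.044·0.9850) = 0.013320/0.056660 = 0.2351.
Update on result 2 ('rain-predicted'): P(H) ← 0.888·0.2351 / (0.888·0.2351 + 0.044·0.7649) = 0.20876/0.24241 = 0.8612.
Update on result 3 ('no-rain-predicted'): P(H) ← 0.112·0.8612 / (0.112·0.8612 + 0.956·0.1388) = 0.096450/0.22918 = 0.4208.

Posterior P(H) ≈ 0.4208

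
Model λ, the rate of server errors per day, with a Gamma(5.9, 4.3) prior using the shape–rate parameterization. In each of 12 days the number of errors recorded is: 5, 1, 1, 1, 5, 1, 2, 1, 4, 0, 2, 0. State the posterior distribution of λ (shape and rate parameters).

Total count ∑xᵢ = 23 over n = 12 days.
Gamma is conjugate to the Poisson likelihood: posterior is Gamma(shape = 5.9+23 = 28.9, rate = 4.3+12 = 16.3).

Posterior: Gamma(shape=28.9, rate=16.3)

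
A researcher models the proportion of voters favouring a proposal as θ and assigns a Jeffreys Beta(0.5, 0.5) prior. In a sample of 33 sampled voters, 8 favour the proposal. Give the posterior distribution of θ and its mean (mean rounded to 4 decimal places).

Observing 8 successes and 25 failures updates Beta(0.5, 0.5) by adding the success and failure counts to the two shape parameters: α = 0.5+8 = 8.5, β = 0.5+25 = 25.5.
Posterior mean = α/(α+β) = 8.5/34 = 0.2500.

Posterior: Beta(8.5, 25.5); mean ≈ 0.2500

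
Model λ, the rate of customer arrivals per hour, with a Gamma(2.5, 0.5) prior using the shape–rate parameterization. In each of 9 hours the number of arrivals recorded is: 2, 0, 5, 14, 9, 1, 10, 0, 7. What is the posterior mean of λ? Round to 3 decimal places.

Total count ∑xᵢ = 48 over n = 9 hours.
Gamma is conjugate to the Poisson likelihood: posterior is Gamma(shape = 2.5+48 = 50.5, rate = 0.5+9 = 9.5).
E[λ | data] = 50.5/9.5 = 5.316.

Posterior mean ≈ 5.316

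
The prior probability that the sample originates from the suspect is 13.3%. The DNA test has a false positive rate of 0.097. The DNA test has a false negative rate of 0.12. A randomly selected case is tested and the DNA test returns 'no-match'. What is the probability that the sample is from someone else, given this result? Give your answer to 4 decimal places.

P(¬H | E) ≈ 0.9800

Let H be the event that the sample originates from the suspect. P(H) = 0.133, so P(¬H) = 0.867. With E the 'no-match' result, P(E|H) = 0.12 and P(E|¬H) = 0.903.
P(E) = 0.12·0.133 + 0.903·0.867 = 0.015960 + 0.78290 = 0.79886.
By Bayes' theorem, P(H|E) = 0.015960 / 0.79886 = 0.0200. Hence P(¬H|E) = 1 − 0.0200 = 0.9800.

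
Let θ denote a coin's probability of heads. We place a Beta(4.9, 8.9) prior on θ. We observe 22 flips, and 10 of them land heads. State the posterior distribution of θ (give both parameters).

The binomial likelihood is conjugate to the Beta prior: with 10 successes and 12 failures, the posterior is Beta(4.9+10, 8.9+12) = Beta(14.9, 20.9).

Posterior: Beta(14.9, 20.9)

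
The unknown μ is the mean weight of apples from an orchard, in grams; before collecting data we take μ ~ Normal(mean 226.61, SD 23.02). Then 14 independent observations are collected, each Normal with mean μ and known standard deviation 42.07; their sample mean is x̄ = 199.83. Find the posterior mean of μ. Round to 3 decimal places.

Posterior mean ≈ 204.988

With known σ, the Normal prior is conjugate. Weight on the data is w = (n/σ²)/(n/σ² + 1/τ₀²) = 0.00791012/(0.00791012+0.00188708) = 0.80739.
Posterior mean = w·x̄ + (1−w)·μ₀ = 0.80739·199.83 + 0.19261·226.61 = 204.988.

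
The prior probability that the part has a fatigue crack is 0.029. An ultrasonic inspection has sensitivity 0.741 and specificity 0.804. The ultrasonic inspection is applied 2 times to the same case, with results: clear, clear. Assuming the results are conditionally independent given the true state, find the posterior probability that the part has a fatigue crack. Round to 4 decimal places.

Posterior P(H) ≈ 0.0031

With H the event that the part has a fatigue crack, the joint likelihood of the observed sequence is P(data|H) = 0.259·0.259 = 0.067081 and P(data|¬H) = 0.804·0.804 = 0.64642.
Bayes: P(H|data) = 0.029·0.067081 / (0.029·0.067081 + 0.971·0.64642) = 0.0019453/0.62962 = 0.0031.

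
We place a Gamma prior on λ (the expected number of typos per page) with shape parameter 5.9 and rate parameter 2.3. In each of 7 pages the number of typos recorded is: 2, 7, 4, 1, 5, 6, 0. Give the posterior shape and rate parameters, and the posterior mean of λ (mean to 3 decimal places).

Posterior: Gamma(shape=30.9, rate=9.3); mean ≈ 3.323

Total count ∑xᵢ = 25 over n = 7 pages.
Gamma is conjugate to the Poisson likelihood: posterior is Gamma(shape = 5.9+25 = 30.9, rate = 2.3+7 = 9.3).
Posterior mean = shape/rate = 30.9/9.3 = 3.323.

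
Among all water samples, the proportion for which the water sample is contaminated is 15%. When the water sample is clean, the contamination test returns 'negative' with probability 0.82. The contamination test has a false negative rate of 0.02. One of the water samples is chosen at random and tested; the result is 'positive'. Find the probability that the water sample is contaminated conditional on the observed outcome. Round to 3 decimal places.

P(H | E) ≈ 0.490

Let H be the event that the water sample is contaminated. P(H) = 0.15, so P(¬H) = 0.85. With E the 'positive' result, P(E|H) = 0.98 and P(E|¬H) = 0.18.
P(E) = 0.98·0.15 + 0.18·0.85 = 0.14700 + 0.15300 = 0.30000.
By Bayes' theorem, P(H|E) = 0.14700 / 0.30000 = 0.490.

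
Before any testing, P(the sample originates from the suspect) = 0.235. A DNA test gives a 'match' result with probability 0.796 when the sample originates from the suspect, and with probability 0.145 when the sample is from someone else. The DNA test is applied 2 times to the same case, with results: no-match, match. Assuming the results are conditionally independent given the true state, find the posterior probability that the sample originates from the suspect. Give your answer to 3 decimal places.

Posterior P(H) ≈ 0.287

With H the event that the sample originates from the suspect, the joint likelihood of the observed sequence is P(data|H) = 0.204·0.796 = 0.16238 and P(data|¬H) = 0.855·0.145 = 0.12397.
Bayes: P(H|data) = 0.235·0.16238 / (0.235·0.16238 + 0.765·0.12397) = 0.038160/0.13300 = 0.2869.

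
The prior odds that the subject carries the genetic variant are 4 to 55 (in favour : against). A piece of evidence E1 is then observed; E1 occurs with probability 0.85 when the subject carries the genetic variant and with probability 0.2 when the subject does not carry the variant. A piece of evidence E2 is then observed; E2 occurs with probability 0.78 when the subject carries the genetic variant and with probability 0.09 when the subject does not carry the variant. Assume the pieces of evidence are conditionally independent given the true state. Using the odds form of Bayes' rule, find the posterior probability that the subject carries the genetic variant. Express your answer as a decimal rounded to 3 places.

Prior odds = 4/55 = 0.072727.
Likelihood ratio for E1 = 0.85/0.2 = 4.2500.
Likelihood ratio for E2 = 0.78/0.09 = 8.6667.
Posterior odds = prior odds × LR₁ × LR₂ = 2.6788.
Posterior probability = odds/(1+odds) = 2.6788/3.6788 = 0.728.

Posterior probability ≈ 0.728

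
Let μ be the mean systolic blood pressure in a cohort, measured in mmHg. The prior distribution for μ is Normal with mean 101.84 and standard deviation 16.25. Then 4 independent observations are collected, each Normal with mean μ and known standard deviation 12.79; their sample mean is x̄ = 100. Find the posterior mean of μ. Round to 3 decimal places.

Prior precision 1/τ₀² = 1/16.25² = 0.00378698; data precision n/σ² = 4/12.79² = 0.0244523.
Posterior precision = 0.00378698 + 0.0244523 = 0.0282392.
Posterior mean = (0.00378698·101.84 + 0.0244523·100) / 0.0282392 = 100.247.

Posterior mean ≈ 100.247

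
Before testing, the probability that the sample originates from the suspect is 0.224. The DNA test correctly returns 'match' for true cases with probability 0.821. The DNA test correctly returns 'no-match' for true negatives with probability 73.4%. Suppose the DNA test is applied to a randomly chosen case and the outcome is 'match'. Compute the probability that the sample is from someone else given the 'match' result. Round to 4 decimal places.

P(¬H | E) ≈ 0.5288

Let H be the event that the sample originates from the suspect. P(H) = 0.224, so P(¬H) = 0.776. With E the 'match' result, P(E|H) = 0.821 and P(E|¬H) = 0.266.
P(E) = 0.821·0.224 + 0.266·0.776 = 0.18390 + 0.20642 = 0.39032.
By Bayes' theorem, P(H|E) = 0.18390 / 0.39032 = 0.4712. Hence P(¬H|E) = 1 − 0.4712 = 0.5288.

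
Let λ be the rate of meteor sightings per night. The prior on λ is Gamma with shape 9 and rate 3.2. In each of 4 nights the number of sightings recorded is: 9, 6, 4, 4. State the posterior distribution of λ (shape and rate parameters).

Posterior: Gamma(shape=32, rate=7.2)

Total count ∑xᵢ = 23 over n = 4 nights.
Gamma is conjugate to the Poisson likelihood: posterior is Gamma(shape = 9+23 = 32, rate = 3.2+4 = 7.2).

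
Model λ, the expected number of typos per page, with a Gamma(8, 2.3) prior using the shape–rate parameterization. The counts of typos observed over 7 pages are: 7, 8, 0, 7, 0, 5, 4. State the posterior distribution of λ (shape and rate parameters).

The Poisson likelihood adds the total count to the shape and the number of exposure periods to the rate. Here ∑xᵢ = 31 and n = 7, so shape 8→39 and rate 2.3→9.3.

Posterior: Gamma(shape=39, rate=9.3)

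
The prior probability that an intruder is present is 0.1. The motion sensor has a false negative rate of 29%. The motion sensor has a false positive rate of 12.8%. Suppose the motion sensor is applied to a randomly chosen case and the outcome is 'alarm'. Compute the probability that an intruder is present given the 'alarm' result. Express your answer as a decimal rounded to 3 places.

Write H for 'an intruder is present'. Prior odds H:¬H = 0.1/0.9 = 0.11111. For the 'alarm' outcome, the likelihood ratio is 0.71/0.128 = 5.5469.
Posterior odds = 0.11111 × 5.5469 = 0.61632, so P(H|E) = 0.61632/(1+0.61632) = 0.381.

P(H | E) ≈ 0.381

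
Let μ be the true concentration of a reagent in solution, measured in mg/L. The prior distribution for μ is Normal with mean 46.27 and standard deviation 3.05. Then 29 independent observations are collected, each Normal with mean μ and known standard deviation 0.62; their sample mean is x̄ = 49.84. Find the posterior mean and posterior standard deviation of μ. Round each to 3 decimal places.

Prior precision 1/τ₀² = 1/3.05² = 0.107498; data precision n/σ² = 29/0.62² = 75.4422.
Posterior precision = 0.107498 + 75.4422 = 75.5497, giving posterior SD = 1/√75.5497 = 0.115.
Posterior mean = (0.107498·46.27 + 75.4422·49.84) / 75.5497 = 49.835.

Posterior mean ≈ 49.835; posterior SD ≈ 0.115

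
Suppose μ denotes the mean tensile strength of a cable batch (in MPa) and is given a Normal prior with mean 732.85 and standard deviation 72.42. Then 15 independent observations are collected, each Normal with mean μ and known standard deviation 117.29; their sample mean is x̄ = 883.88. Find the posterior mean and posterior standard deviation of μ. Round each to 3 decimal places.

Prior precision 1/τ₀² = 1/72.42² = 0.00019067; data precision n/σ² = 15/117.29² = 0.00109036.
Posterior precision = 0.00019067 + 0.00109036 = 0.00128103, giving posterior SD = 1/√0.00128103 = 27.940.
Posterior mean = (0.00019067·732.85 + 0.00109036·883.88) / 0.00128103 = 861.400.

Posterior mean ≈ 861.400; posterior SD ≈ 27.940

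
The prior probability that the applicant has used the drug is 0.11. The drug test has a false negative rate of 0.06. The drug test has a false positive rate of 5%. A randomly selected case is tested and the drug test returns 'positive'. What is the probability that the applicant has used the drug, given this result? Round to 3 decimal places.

P(H | E) ≈ 0.699

Write H for 'the applicant has used the drug'. Prior odds H:¬H = 0.11/0.89 = 0.12360. For the 'positive' outcome, the likelihood ratio is 0.94/0.05 = 18.800.
Posterior odds = 0.12360 × 18.800 = 2.3236, so P(H|E) = 2.3236/(1+2.3236) = 0.699.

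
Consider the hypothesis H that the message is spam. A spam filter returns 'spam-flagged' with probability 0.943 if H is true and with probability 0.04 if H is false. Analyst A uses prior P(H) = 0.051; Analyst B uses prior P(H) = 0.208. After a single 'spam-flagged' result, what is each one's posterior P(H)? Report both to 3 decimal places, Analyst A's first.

P('+'|H) = 0.943, P('+'|¬H) = 0.04.
Analyst A: numerator 0.943·0.051 = 0.048093; evidence = 0.048093+0.04·0.949 = 0.086053; posterior = 0.559.
Analyst B: numerator 0.943·0.208 = 0.19614; evidence = 0.19614+0.04·0.792 = 0.22782; posterior = 0.861.

Analyst A: 0.559; Analyst B: 0.861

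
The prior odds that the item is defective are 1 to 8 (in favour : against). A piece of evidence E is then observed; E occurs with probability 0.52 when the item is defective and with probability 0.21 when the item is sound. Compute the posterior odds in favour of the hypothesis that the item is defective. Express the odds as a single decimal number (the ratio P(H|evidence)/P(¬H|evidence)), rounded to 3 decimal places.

Prior odds = 1/8 = 0.12500.
Likelihood ratio for E = 0.52/0.21 = 2.4762.
Posterior odds = prior odds × LR = 0.30952.

Posterior odds ≈ 0.310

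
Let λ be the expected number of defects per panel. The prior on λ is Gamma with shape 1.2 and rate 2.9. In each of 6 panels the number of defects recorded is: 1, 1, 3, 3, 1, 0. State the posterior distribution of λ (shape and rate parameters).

The Poisson likelihood adds the total count to the shape and the number of exposure periods to the rate. Here ∑xᵢ = 9 and n = 6, so shape 1.2→10.2 and rate 2.9→8.9.

Posterior: Gamma(shape=10.2, rate=8.9)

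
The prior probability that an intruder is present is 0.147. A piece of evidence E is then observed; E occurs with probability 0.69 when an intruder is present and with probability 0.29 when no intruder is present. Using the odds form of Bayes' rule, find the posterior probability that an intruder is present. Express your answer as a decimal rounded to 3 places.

Posterior probability ≈ 0.291

Prior odds = 0.147/(1−0.147) = 0.17233.
Likelihood ratio for E = 0.69/0.29 = 2.3793.
Posterior odds = prior odds × LR = 0.41003.
Posterior probability = odds/(1+odds) = 0.41003/1.4100 = 0.291.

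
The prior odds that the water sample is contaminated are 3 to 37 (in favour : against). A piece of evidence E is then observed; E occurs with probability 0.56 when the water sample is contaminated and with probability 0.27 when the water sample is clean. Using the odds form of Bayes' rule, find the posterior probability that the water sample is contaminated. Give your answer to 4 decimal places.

Posterior probability ≈ 0.1440

Prior odds = 3/37 = 0.081081. In log-odds, ln(0.081081) = -2.5123.
Add log likelihood ratio: ln(2.0741) = 0.72951.
Posterior log-odds = -1.7828, so posterior odds = exp(-1.7828) = 0.16817. Converting, P(H|E) = 0.16817/1.1682 = 0.1440.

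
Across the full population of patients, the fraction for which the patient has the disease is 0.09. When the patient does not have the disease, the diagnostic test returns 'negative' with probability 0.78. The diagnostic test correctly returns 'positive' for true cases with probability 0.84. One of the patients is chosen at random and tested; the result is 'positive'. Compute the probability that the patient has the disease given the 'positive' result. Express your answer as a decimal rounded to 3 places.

P(H | E) ≈ 0.274

Write H for 'the patient has the disease'. Prior odds H:¬H = 0.09/0.91 = 0.098901. For the 'positive' outcome, the likelihood ratio is 0.84/0.22 = 3.8182.
Posterior odds = 0.098901 × 3.8182 = 0.37762, so P(H|E) = 0.37762/(1+0.37762) = 0.274.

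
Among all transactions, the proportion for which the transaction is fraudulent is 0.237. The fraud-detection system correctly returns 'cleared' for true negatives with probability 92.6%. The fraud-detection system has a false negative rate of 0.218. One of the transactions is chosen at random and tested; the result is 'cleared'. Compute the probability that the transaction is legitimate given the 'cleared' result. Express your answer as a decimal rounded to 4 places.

P(¬H | E) ≈ 0.9319

Let H be the event that the transaction is fraudulent. P(H) = 0.237, so P(¬H) = 0.763. With E the 'cleared' result, P(E|H) = 0.218 and P(E|¬H) = 0.926.
P(E) = 0.218·0.237 + 0.926·0.763 = 0.051666 + 0.70654 = 0.75820.
By Bayes' theorem, P(H|E) = 0.051666 / 0.75820 = 0.0681. Hence P(¬H|E) = 1 − 0.0681 = 0.9319.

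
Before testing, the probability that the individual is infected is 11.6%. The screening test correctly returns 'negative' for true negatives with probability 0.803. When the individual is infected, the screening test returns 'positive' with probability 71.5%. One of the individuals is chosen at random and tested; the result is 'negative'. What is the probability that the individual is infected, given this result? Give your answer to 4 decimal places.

Let H be the event that the individual is infected. P(H) = 0.116, so P(¬H) = 0.884. With E the 'negative' result, P(E|H) = 0.285 and P(E|¬H) = 0.803.
P(E) = 0.285·0.116 + 0.803·0.884 = 0.033060 + 0.70985 = 0.74291.
By Bayes' theorem, P(H|E) = 0.033060 / 0.74291 = 0.0445.

P(H | E) ≈ 0.0445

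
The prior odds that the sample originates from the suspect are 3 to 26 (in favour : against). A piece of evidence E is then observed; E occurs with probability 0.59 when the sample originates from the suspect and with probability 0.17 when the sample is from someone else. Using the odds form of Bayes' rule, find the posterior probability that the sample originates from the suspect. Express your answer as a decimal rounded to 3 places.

Posterior probability ≈ 0.286

Prior odds = 3/26 = 0.11538.
Likelihood ratio for E = 0.59/0.17 = 3.4706.
Posterior odds = prior odds × LR = 0.40045.
Posterior probability = odds/(1+odds) = 0.40045/1.4005 = 0.286.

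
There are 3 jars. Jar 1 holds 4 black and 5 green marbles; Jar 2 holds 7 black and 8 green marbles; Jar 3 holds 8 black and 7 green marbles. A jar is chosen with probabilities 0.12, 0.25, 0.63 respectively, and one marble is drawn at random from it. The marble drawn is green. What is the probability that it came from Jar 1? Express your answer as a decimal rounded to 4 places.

Tabulate prior·likelihood by source: [1] prior 0.12, lik 0.5556, product 0.06667; [2] prior 0.25, lik 0.5333, product 0.1333; [3] prior 0.63, lik 0.4667, product 0.2940.
Normalizing constant = 0.49400; the posterior for Jar 1 is its product over the sum, 0.06667/0.49400 = 0.1350.

Posterior probability ≈ 0.1350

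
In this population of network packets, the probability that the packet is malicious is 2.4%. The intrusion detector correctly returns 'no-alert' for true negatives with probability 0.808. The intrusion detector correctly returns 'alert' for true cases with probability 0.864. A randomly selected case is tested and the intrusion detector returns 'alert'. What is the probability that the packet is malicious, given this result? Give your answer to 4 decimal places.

P(H | E) ≈ 0.0996

Let H be the event that the packet is malicious. P(H) = 0.024, so P(¬H) = 0.976. With E the 'alert' result, P(E|H) = 0.864 and P(E|¬H) = 0.192.
P(E) = 0.864·0.024 + 0.192·0.976 = 0.020736 + 0.18739 = 0.20813.
By Bayes' theorem, P(H|E) = 0.020736 / 0.20813 = 0.0996.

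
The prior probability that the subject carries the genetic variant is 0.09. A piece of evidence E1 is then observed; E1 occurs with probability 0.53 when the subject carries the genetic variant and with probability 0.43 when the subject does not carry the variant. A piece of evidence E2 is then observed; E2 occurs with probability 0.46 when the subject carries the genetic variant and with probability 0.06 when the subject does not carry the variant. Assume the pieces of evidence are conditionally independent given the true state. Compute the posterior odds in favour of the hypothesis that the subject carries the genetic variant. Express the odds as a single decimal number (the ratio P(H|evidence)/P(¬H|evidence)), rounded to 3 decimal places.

Posterior odds ≈ 0.935

Prior odds = 0.09/(1−0.09) = 0.098901.
Likelihood ratio for E1 = 0.53/0.43 = 1.2326.
Likelihood ratio for E2 = 0.46/0.06 = 7.6667.
Posterior odds = prior odds × LR₁ × LR₂ = 0.93458.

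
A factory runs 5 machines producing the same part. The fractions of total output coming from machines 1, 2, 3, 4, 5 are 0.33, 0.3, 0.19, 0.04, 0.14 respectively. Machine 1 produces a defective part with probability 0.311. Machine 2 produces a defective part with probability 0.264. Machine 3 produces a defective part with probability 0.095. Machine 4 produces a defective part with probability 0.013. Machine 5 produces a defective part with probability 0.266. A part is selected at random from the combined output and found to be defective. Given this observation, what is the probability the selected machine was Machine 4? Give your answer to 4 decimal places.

Posterior probability ≈ 0.0022

P(defective|M1) = 0.311; P(defective|M2) = 0.264; P(defective|M3) = 0.095; P(defective|M4) = 0.013; P(defective|M5) = 0.266.
Prior × likelihood for each source: 0.33·0.311=0.1026, 0.3·0.264=0.07920, 0.19·0.095=0.01805, 0.04·0.013=0.0005200, 0.14·0.266=0.03724. Summing gives P(defective) = 0.23764.
P(Machine 4 | defective) = 0.0005200 / 0.23764 = 0.0022.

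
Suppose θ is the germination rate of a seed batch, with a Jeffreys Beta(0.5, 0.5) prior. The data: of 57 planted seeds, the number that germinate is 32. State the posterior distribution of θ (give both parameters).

The binomial likelihood is conjugate to the Beta prior: with 32 successes and 25 failures, the posterior is Beta(0.5+32, 0.5+25) = Beta(32.5, 25.5).

Posterior: Beta(32.5, 25.5)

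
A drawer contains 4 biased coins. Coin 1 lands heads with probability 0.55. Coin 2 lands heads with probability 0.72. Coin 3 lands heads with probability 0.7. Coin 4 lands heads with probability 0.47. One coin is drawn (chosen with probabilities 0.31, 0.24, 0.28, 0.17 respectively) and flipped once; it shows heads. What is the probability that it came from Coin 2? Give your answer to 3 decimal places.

Tabulate prior·likelihood by source: [1] prior 0.31, lik 0.55, product 0.1705; [2] prior 0.24, lik 0.72, product 0.1728; [3] prior 0.28, lik 0.7, product 0.1960; [4] prior 0.17, lik 0.47, product 0.07990.
Normalizing constant = 0.61920; the posterior for Coin 2 is its product over the sum, 0.1728/0.61920 = 0.279.

Posterior probability ≈ 0.279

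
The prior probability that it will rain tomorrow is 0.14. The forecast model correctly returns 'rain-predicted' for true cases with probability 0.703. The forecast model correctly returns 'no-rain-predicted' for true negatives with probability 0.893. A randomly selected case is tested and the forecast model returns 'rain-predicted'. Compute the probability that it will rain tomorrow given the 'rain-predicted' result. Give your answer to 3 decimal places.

P(H | E) ≈ 0.517

Write H for 'it will rain tomorrow'. Prior odds H:¬H = 0.14/0.86 = 0.16279. For the 'rain-predicted' outcome, the likelihood ratio is 0.703/0.107 = 6.5701.
Posterior odds = 0.16279 × 6.5701 = 1.0696, so P(H|E) = 1.0696/(1+1.0696) = 0.517.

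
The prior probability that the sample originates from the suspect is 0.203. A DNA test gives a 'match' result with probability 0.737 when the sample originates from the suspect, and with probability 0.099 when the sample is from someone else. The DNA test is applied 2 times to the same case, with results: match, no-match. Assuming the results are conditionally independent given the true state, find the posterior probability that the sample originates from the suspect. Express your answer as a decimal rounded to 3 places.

With H the event that the sample originates from the suspect, the joint likelihood of the observed sequence is P(data|H) = 0.737·0.263 = 0.19383 and P(data|¬H) = 0.099·0.901 = 0.089199.
Bayes: P(H|data) = 0.203·0.19383 / (0.203·0.19383 + 0.797·0.089199) = 0.039348/0.11044 = 0.3563.

Posterior P(H) ≈ 0.356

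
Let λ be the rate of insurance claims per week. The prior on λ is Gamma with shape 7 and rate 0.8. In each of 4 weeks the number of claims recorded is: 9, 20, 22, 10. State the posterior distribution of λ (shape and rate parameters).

The Poisson likelihood adds the total count to the shape and the number of exposure periods to the rate. Here ∑xᵢ = 61 and n = 4, so shape 7→68 and rate 0.8→4.8.

Posterior: Gamma(shape=68, rate=4.8)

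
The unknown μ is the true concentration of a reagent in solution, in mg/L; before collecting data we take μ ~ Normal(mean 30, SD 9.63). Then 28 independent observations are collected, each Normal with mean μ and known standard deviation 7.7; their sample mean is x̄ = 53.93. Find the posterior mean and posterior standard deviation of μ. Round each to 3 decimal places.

With known σ, the Normal prior is conjugate. Weight on the data is w = (n/σ²)/(n/σ² + 1/τ₀²) = 0.472255/(0.472255+0.0107832) = 0.97768.
Posterior mean = w·x̄ + (1−w)·μ₀ = 0.97768·53.93 + 0.022324·30 = 53.396. Posterior variance = 1/(0.472255+0.0107832) = 2.07023, so SD = 1.439.

Posterior mean ≈ 53.396; posterior SD ≈ 1.439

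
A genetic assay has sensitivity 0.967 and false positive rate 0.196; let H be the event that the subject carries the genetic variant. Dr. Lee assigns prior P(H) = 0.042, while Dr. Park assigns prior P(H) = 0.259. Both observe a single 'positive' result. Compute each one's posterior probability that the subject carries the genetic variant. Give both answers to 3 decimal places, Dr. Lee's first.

Dr. Lee: 0.178; Dr. Park: 0.633

P('+'|H) = 0.967, P('+'|¬H) = 0.196.
Dr. Lee: numerator 0.967·0.042 = 0.040614; evidence = 0.040614+0.196·0.958 = 0.22838; posterior = 0.178.
Dr. Park: numerator 0.967·0.259 = 0.25045; evidence = 0.25045+0.196·0.741 = 0.39569; posterior = 0.633.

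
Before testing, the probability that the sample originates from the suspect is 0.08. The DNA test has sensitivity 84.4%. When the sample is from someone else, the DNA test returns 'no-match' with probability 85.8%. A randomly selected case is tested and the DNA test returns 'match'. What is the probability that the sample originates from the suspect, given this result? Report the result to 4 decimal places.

Let H be the event that the sample originates from the suspect. P(H) = 0.08, so P(¬H) = 0.92. With E the 'match' result, P(E|H) = 0.844 and P(E|¬H) = 0.142.
P(E) = 0.844·0.08 + 0.142·0.92 = 0.067520 + 0.13064 = 0.19816.
By Bayes' theorem, P(H|E) = 0.067520 / 0.19816 = 0.3407.

P(H | E) ≈ 0.3407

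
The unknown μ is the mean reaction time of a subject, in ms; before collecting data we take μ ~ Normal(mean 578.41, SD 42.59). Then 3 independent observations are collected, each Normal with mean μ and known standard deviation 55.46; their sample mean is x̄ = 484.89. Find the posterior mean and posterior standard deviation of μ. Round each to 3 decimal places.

With known σ, the Normal prior is conjugate. Weight on the data is w = (n/σ²)/(n/σ² + 1/τ₀²) = 0.00097535/(0.00097535+0.00055130) = 0.63888.
Posterior mean = w·x̄ + (1−w)·μ₀ = 0.63888·484.89 + 0.36112·578.41 = 518.661. Posterior variance = 1/(0.00097535+0.00055130) = 655.030, so SD = 25.594.

Posterior mean ≈ 518.661; posterior SD ≈ 25.594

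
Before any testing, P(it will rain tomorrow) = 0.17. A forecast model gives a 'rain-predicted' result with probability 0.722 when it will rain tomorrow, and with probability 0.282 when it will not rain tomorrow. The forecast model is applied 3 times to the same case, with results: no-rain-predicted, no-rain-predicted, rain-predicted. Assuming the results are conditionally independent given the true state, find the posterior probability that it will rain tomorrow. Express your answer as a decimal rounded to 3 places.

Posterior P(H) ≈ 0.073

With H the event that it will rain tomorrow, the joint likelihood of the observed sequence is P(data|H) = 0.278·0.278·0.722 = 0.055799 and P(data|¬H) = 0.718·0.718·0.282 = 0.14538.
Bayes: P(H|data) = 0.17·0.055799 / (0.17·0.055799 + 0.83·0.14538) = 0.0094858/0.13015 = 0.0729.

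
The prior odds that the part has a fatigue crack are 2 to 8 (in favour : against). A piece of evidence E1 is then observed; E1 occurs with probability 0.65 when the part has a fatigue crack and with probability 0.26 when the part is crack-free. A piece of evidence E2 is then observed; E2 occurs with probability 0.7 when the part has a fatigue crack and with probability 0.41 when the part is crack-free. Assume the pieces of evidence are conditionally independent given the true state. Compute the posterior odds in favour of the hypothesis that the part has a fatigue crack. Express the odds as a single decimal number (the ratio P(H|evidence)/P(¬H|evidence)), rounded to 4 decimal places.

Prior odds = 2/8 = 0.25000.
Likelihood ratio for E1 = 0.65/0.26 = 2.5000.
Likelihood ratio for E2 = 0.7/0.41 = 1.7073.
Posterior odds = prior odds × LR₁ × LR₂ = 1.0671.

Posterior odds ≈ 1.0671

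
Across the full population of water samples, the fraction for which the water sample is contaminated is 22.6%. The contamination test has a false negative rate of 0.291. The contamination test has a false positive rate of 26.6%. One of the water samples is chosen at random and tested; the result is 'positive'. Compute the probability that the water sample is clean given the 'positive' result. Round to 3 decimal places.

P(¬H | E) ≈ 0.562

Write H for 'the water sample is contaminated'. Prior odds H:¬H = 0.226/0.774 = 0.29199. For the 'positive' outcome, the likelihood ratio is 0.709/0.266 = 2.6654.
Posterior odds = 0.29199 × 2.6654 = 0.77827, so P(H|E) = 0.77827/(1+0.77827) = 0.438. Then P(¬H|E) = 1 − 0.438 = 0.562.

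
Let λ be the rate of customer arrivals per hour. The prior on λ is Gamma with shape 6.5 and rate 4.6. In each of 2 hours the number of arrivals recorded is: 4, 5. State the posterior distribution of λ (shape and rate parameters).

The Poisson likelihood adds the total count to the shape and the number of exposure periods to the rate. Here ∑xᵢ = 9 and n = 2, so shape 6.5→15.5 and rate 4.6→6.6.

Posterior: Gamma(shape=15.5, rate=6.6)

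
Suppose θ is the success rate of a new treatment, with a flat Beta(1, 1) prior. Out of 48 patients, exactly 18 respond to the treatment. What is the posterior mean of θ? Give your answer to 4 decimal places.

Observing 18 successes and 30 failures updates Beta(1, 1) by adding the success and failure counts to the two shape parameters: α = 1+18 = 19, β = 1+30 = 31.
Posterior mean = α/(α+β) = 19/50 = 0.3800.

Posterior mean ≈ 0.3800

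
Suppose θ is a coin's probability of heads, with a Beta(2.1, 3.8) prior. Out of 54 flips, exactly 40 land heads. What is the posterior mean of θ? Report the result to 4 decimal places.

Posterior mean ≈ 0.7028

The binomial likelihood is conjugate to the Beta prior: with 40 successes and 14 failures, the posterior is Beta(2.1+40, 3.8+14) = Beta(42.1, 17.8).
Posterior mean = α/(α+β) = 42.1/59.9 = 0.7028.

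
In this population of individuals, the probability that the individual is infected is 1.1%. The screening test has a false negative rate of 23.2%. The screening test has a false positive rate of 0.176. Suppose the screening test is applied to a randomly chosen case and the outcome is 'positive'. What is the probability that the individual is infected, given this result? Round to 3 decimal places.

Write H for 'the individual is infected'. Prior odds H:¬H = 0.011/0.989 = 0.011122. For the 'positive' outcome, the likelihood ratio is 0.768/0.176 = 4.3636.
Posterior odds = 0.011122 × 4.3636 = 0.048534, so P(H|E) = 0.048534/(1+0.048534) = 0.046.

P(H | E) ≈ 0.046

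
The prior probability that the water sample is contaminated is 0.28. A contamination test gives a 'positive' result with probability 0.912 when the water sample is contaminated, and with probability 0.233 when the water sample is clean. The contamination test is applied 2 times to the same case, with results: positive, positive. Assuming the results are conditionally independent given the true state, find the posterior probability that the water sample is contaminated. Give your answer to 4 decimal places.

Posterior P(H) ≈ 0.8563

With H the event that the water sample is contaminated, the joint likelihood of the observed sequence is P(data|H) = 0.912·0.912 = 0.83174 and P(data|¬H) = 0.233·0.233 = 0.054289.
Bayes: P(H|data) = 0.28·0.83174 / (0.28·0.83174 + 0.72·0.054289) = 0.23289/0.27198 = 0.8563.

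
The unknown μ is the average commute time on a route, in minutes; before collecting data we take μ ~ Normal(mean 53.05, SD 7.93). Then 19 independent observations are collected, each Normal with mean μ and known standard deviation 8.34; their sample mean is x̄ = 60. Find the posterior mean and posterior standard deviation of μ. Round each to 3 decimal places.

With known σ, the Normal prior is conjugate. Weight on the data is w = (n/σ²)/(n/σ² + 1/τ₀²) = 0.273163/(0.273163+0.0159021) = 0.94499.
Posterior mean = w·x̄ + (1−w)·μ₀ = 0.94499·60 + 0.055012·53.05 = 59.618. Posterior variance = 1/(0.273163+0.0159021) = 3.45943, so SD = 1.860.

Posterior mean ≈ 59.618; posterior SD ≈ 1.860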